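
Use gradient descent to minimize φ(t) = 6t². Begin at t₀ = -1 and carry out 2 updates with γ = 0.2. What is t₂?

-1.96

φ′(t) = 12t
Step 1: φ′(-1) = -12; t₁ = -1 − 0.2·(-12) = 1.4
Step 2: φ′(1.4) = 16.8; t₂ = 1.4 − 0.2·16.8 = -1.96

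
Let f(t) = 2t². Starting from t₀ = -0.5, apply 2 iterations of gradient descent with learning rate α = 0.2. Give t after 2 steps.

f′(t) = 4t
Step 1: f′(-0.5) = -2; t₁ = -0.5 − 0.2·(-2) = -0.1
Step 2: f′(-0.1) = -0.4; t₂ = -0.1 − 0.2·(-0.4) = -0.02

-0.02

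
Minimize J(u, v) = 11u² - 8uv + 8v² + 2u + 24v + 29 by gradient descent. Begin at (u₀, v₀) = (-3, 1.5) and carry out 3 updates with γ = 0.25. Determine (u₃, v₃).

(625.25, -443.5)

∇J = (22u - 8v + 2, -8u + 16v + 24)
(u₁, v₁) = (-3, 1.5) − 0.25·(-76, 72) = (16, -16.5)
(u₂, v₂) = (16, -16.5) − 0.25·(486, -368) = (-105.5, 75.5)
(u₃, v₃) = (-105.5, 75.5) − 0.25·(-2923, 2076) = (625.25, -443.5)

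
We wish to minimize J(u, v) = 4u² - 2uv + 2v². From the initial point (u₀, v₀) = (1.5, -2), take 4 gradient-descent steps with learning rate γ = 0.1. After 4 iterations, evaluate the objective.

∇J = (8u - 2v, -2u + 4v)
Step 1: at (1.5, -2), ∇J = (16, -11) → (1.5, -2) − 0.1·(16, -11) = (-0.1, -0.9)
Step 2: at (-0.1, -0.9), ∇J = (1, -3.4) → (-0.1, -0.9) − 0.1·(1, -3.4) = (-0.2, -0.56)
Step 3: at (-0.2, -0.56), ∇J = (-0.48, -1.84) → (-0.2, -0.56) − 0.1·(-0.48, -1.84) = (-0.152, -0.376)
Step 4: at (-0.152, -0.376), ∇J = (-0.464, -1.2) → (-0.152, -0.376) − 0.1·(-0.464, -1.2) = (-0.1056, -0.256)
J(-0.1056, -0.256) = 0.12161024

0.12161024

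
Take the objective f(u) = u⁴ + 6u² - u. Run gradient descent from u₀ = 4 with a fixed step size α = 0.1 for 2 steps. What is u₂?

7281.9388

f′(u) = 4u³ + 12u - 1
Step 1: f′(4) = 303; u₁ = 4 − 0.1·303 = -26.3
Step 2: f′(-26.3) = -73082.388; u₂ = -26.3 − 0.1·(-73082.388) = 7281.9388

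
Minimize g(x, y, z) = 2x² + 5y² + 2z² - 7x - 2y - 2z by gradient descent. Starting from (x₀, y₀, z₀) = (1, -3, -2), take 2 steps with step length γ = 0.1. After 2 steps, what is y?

∇g = (4x - 7, 10y - 2, 4z - 2)
Step 1: at (1, -3, -2), ∇g = (-3, -32, -10) → (1, -3, -2) − 0.1·(-3, -32, -10) = (1.3, 0.2, -1)
Step 2: at (1.3, 0.2, -1), ∇g = (-1.8, 0, -6) → (1.3, 0.2, -1) − 0.1·(-1.8, 0, -6) = (1.48, 0.2, -0.4)
y = 0.2

0.2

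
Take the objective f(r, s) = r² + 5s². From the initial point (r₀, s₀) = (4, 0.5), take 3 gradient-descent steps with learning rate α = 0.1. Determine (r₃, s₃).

∇f = (2r, 10s)
Step 1: at (4, 0.5), ∇f = (8, 5) → (4, 0.5) − 0.1·(8, 5) = (3.2, 0)
Step 2: at (3.2, 0), ∇f = (6.4, 0) → (3.2, 0) − 0.1·(6.4, 0) = (2.56, 0)
Step 3: at (2.56, 0), ∇f = (5.12, 0) → (2.56, 0) − 0.1·(5.12, 0) = (2.048, 0)

(2.048, 0)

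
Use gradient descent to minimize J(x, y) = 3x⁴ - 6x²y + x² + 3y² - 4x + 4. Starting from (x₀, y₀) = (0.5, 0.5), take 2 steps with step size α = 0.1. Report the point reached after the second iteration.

(0.53015, 0.6815)

∇J = (12x³ - 12xy + 2x - 4, -6x² + 6y)
Step 1: at (0.5, 0.5), ∇J = (-4.5, 1.5) → (0.5, 0.5) − 0.1·(-4.5, 1.5) = (0.95, 0.35)
Step 2: at (0.95, 0.35), ∇J = (4.1985, -3.315) → (0.95, 0.35) − 0.1·(4.1985, -3.315) = (0.53015, 0.6815)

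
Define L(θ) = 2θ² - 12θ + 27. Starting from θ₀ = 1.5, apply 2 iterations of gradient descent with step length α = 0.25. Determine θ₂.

L′(θ) = 4θ - 12
θ₁ = 1.5 − 0.25·(-6) = 3
θ₂ = 3 − 0.25·0 = 3

3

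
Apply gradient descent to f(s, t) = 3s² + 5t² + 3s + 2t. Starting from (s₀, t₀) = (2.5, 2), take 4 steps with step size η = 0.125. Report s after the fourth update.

∇f = (6s + 3, 10t + 2)
(s₁, t₁) = (2.5, 2) − 0.125·(18, 22) = (0.25, -0.75)
(s₂, t₂) = (0.25, -0.75) − 0.125·(4.5, -5.5) = (-0.3125, -0.0625)
(s₃, t₃) = (-0.3125, -0.0625) − 0.125·(1.125, 1.375) = (-0.453125, -0.234375)
(s₄, t₄) = (-0.453125, -0.234375) − 0.125·(0.28125, -0.34375) = (-0.48828125, -0.19140625)
s = -0.48828125

-0.48828125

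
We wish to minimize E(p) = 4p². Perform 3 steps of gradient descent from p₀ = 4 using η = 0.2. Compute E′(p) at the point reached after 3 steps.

-6.912

E′(p) = 8p
Step 1: E′(4) = 32; p₁ = 4 − 0.2·32 = -2.4
Step 2: E′(-2.4) = -19.2; p₂ = -2.4 − 0.2·(-19.2) = 1.44
Step 3: E′(1.44) = 11.52; p₃ = 1.44 − 0.2·11.52 = -0.864
E′(p) at (-0.864) = -6.912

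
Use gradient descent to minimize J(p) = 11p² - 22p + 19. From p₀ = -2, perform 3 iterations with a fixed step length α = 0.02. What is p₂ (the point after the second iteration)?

0.0592

J′(p) = 22p - 22
p₁ = -2 − 0.02·(-66) = -0.68
p₂ = -0.68 − 0.02·(-36.96) = 0.0592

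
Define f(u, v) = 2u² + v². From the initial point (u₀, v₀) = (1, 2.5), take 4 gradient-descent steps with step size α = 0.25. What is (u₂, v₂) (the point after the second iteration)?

(0, 0.625)

∇f = (4u, 2v)
Step 1: at (1, 2.5), ∇f = (4, 5) → (1, 2.5) − 0.25·(4, 5) = (0, 1.25)
Step 2: at (0, 1.25), ∇f = (0, 2.5) → (0, 1.25) − 0.25·(0, 2.5) = (0, 0.625)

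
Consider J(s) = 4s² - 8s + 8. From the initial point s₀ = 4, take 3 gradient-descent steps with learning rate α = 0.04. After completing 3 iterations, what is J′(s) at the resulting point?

J′(s) = 8s - 8
s₁ = 4 − 0.04·24 = 3.04
s₂ = 3.04 − 0.04·16.32 = 2.3872
s₃ = 2.3872 − 0.04·11.0976 = 1.943296
J′(s) at (1.943296) = 7.546368

7.546368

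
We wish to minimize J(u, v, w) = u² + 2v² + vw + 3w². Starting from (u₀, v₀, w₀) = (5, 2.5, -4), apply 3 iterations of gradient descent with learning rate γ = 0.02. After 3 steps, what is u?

4.42368

∇J = (2u, 4v + w, v + 6w)
Step 1: at (5, 2.5, -4), ∇J = (10, 6, -21.5) → (5, 2.5, -4) − 0.02·(10, 6, -21.5) = (4.8, 2.38, -3.57)
Step 2: at (4.8, 2.38, -3.57), ∇J = (9.6, 5.95, -19.04) → (4.8, 2.38, -3.57) − 0.02·(9.6, 5.95, -19.04) = (4.608, 2.261, -3.1892)
Step 3: at (4.608, 2.261, -3.1892), ∇J = (9.216, 5.8548, -16.8742) → (4.608, 2.261, -3.1892) − 0.02·(9.216, 5.8548, -16.8742) = (4.42368, 2.143904, -2.851716)
u = 4.42368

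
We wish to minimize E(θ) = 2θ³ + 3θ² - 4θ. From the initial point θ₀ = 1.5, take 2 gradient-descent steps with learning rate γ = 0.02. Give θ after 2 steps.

0.921172

E′(θ) = 6θ² + 6θ - 4
θ₁ = 1.5 − 0.02·18.5 = 1.13
θ₂ = 1.13 − 0.02·10.4414 = 0.921172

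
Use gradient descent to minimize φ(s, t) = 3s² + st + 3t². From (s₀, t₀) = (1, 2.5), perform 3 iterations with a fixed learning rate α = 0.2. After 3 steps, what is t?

-0.112

∇φ = (6s + t, s + 6t)
(s₁, t₁) = (1, 2.5) − 0.2·(8.5, 16) = (-0.7, -0.7)
(s₂, t₂) = (-0.7, -0.7) − 0.2·(-4.9, -4.9) = (0.28, 0.28)
(s₃, t₃) = (0.28, 0.28) − 0.2·(1.96, 1.96) = (-0.112, -0.112)
t = -0.112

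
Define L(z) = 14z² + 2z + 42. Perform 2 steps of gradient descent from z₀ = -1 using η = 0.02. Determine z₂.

L′(z) = 28z + 2
z₁ = -1 − 0.02·(-26) = -0.48
z₂ = -0.48 − 0.02·(-11.44) = -0.2512

-0.2512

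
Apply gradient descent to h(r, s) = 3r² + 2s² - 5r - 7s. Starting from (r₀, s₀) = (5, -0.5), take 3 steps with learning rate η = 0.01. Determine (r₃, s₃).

(4.2941, -0.240656)

∇h = (6r - 5, 4s - 7)
Step 1: at (5, -0.5), ∇h = (25, -9) → (5, -0.5) − 0.01·(25, -9) = (4.75, -0.41)
Step 2: at (4.75, -0.41), ∇h = (23.5, -8.64) → (4.75, -0.41) − 0.01·(23.5, -8.64) = (4.515, -0.3236)
Step 3: at (4.515, -0.3236), ∇h = (22.09, -8.2944) → (4.515, -0.3236) − 0.01·(22.09, -8.2944) = (4.2941, -0.240656)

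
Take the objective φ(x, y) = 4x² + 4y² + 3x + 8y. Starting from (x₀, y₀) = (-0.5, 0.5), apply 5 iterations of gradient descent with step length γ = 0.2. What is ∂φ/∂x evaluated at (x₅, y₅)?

0.07776

∇φ = (8x + 3, 8y + 8)
Step 1: at (-0.5, 0.5), ∇φ = (-1, 12) → (-0.5, 0.5) − 0.2·(-1, 12) = (-0.3, -1.9)
Step 2: at (-0.3, -1.9), ∇φ = (0.6, -7.2) → (-0.3, -1.9) − 0.2·(0.6, -7.2) = (-0.42, -0.46)
Step 3: at (-0.42, -0.46), ∇φ = (-0.36, 4.32) → (-0.42, -0.46) − 0.2·(-0.36, 4.32) = (-0.348, -1.324)
Step 4: at (-0.348, -1.324), ∇φ = (0.216, -2.592) → (-0.348, -1.324) − 0.2·(0.216, -2.592) = (-0.3912, -0.8056)
Step 5: at (-0.3912, -0.8056), ∇φ = (-0.1296, 1.5552) → (-0.3912, -0.8056) − 0.2·(-0.1296, 1.5552) = (-0.36528, -1.11664)
∂φ/∂x at (-0.36528, -1.11664) = 0.07776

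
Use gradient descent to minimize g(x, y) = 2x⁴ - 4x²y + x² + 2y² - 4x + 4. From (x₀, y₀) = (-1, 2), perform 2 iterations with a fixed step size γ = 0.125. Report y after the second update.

∇g = (8x³ - 8xy + 2x - 4, -4x² + 4y)
Step 1: at (-1, 2), ∇g = (2, 4) → (-1, 2) − 0.125·(2, 4) = (-1.25, 1.5)
Step 2: at (-1.25, 1.5), ∇g = (-7.125, -0.25) → (-1.25, 1.5) − 0.125·(-7.125, -0.25) = (-0.359375, 1.53125)
y = 1.53125

1.53125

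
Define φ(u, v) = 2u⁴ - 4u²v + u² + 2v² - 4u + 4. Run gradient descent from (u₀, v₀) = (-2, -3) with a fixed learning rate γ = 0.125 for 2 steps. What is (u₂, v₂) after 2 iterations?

(-2180.25, 84.75)

∇φ = (8u³ - 8uv + 2u - 4, -4u² + 4v)
(u₁, v₁) = (-2, -3) − 0.125·(-120, -28) = (13, 0.5)
(u₂, v₂) = (13, 0.5) − 0.125·(17546, -674) = (-2180.25, 84.75)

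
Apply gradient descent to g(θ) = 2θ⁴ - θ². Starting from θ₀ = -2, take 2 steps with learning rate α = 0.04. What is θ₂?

0.41152

g′(θ) = 8θ³ - 2θ
Step 1: g′(-2) = -60; θ₁ = -2 − 0.04·(-60) = 0.4
Step 2: g′(0.4) = -0.288; θ₂ = 0.4 − 0.04·(-0.288) = 0.41152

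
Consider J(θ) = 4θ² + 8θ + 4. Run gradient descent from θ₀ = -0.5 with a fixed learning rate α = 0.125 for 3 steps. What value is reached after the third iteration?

-1

J′(θ) = 8θ + 8
Step 1: J′(-0.5) = 4; θ₁ = -0.5 − 0.125·4 = -1
Step 2: J′(-1) = 0; θ₂ = -1 − 0.125·0 = -1
Step 3: J′(-1) = 0; θ₃ = -1 − 0.125·0 = -1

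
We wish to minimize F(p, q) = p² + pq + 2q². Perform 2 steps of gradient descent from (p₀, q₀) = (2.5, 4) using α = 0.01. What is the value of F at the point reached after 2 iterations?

∇F = (2p + q, p + 4q)
(p₁, q₁) = (2.5, 4) − 0.01·(9, 18.5) = (2.41, 3.815)
(p₂, q₂) = (2.41, 3.815) − 0.01·(8.635, 17.67) = (2.32365, 3.6383)
F(2.32365, 3.6383) = 40.3279388975

40.3279388975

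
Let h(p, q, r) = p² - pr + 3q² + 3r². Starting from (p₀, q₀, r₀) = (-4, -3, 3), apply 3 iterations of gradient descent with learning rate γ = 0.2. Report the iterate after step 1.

∇h = (2p - r, 6q, -p + 6r)
Step 1: at (-4, -3, 3), ∇h = (-11, -18, 22) → (-4, -3, 3) − 0.2·(-11, -18, 22) = (-1.8, 0.6, -1.4)

(-1.8, 0.6, -1.4)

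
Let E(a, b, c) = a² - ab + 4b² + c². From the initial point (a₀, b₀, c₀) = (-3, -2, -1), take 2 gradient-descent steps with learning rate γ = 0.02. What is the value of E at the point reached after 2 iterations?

13.83143056

∇E = (2a - b, -a + 8b, 2c)
(a₁, b₁, c₁) = (-3, -2, -1) − 0.02·(-4, -13, -2) = (-2.92, -1.74, -0.96)
(a₂, b₂, c₂) = (-2.92, -1.74, -0.96) − 0.02·(-4.1, -11, -1.92) = (-2.838, -1.52, -0.9216)
E(-2.838, -1.52, -0.9216) = 13.83143056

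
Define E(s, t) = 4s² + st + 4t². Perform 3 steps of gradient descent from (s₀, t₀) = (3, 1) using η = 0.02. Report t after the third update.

0.46668

∇E = (8s + t, s + 8t)
Step 1: at (3, 1), ∇E = (25, 11) → (3, 1) − 0.02·(25, 11) = (2.5, 0.78)
Step 2: at (2.5, 0.78), ∇E = (20.78, 8.74) → (2.5, 0.78) − 0.02·(20.78, 8.74) = (2.0844, 0.6052)
Step 3: at (2.0844, 0.6052), ∇E = (17.2804, 6.926) → (2.0844, 0.6052) − 0.02·(17.2804, 6.926) = (1.738792, 0.46668)
t = 0.46668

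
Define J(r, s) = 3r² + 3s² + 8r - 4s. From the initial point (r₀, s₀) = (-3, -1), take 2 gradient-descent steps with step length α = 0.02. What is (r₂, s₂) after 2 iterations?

∇J = (6r + 8, 6s - 4)
Step 1: at (-3, -1), ∇J = (-10, -10) → (-3, -1) − 0.02·(-10, -10) = (-2.8, -0.8)
Step 2: at (-2.8, -0.8), ∇J = (-8.8, -8.8) → (-2.8, -0.8) − 0.02·(-8.8, -8.8) = (-2.624, -0.624)

(-2.624, -0.624)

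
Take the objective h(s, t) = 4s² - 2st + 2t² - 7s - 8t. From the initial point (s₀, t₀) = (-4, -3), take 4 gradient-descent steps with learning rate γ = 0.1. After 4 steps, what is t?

1.284

∇h = (8s - 2t - 7, -2s + 4t - 8)
(s₁, t₁) = (-4, -3) − 0.1·(-33, -12) = (-0.7, -1.8)
(s₂, t₂) = (-0.7, -1.8) − 0.1·(-9, -13.8) = (0.2, -0.42)
(s₃, t₃) = (0.2, -0.42) − 0.1·(-4.56, -10.08) = (0.656, 0.588)
(s₄, t₄) = (0.656, 0.588) − 0.1·(-2.928, -6.96) = (0.9488, 1.284)
t = 1.284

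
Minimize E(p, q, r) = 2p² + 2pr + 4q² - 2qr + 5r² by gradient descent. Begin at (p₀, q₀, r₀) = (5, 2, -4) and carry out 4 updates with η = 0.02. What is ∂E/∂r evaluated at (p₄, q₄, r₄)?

-13.47694592

∇E = (4p + 2r, 8q - 2r, 2p - 2q + 10r)
(p₁, q₁, r₁) = (5, 2, -4) − 0.02·(12, 24, -34) = (4.76, 1.52, -3.32)
(p₂, q₂, r₂) = (4.76, 1.52, -3.32) − 0.02·(12.4, 18.8, -26.72) = (4.512, 1.144, -2.7856)
(p₃, q₃, r₃) = (4.512, 1.144, -2.7856) − 0.02·(12.4768, 14.7232, -21.12) = (4.262464, 0.849536, -2.3632)
(p₄, q₄, r₄) = (4.262464, 0.849536, -2.3632) − 0.02·(12.323456, 11.522688, -16.806144) = (4.01599488, 0.61908224, -2.02707712)
∂E/∂r at (4.01599488, 0.61908224, -2.02707712) = -13.47694592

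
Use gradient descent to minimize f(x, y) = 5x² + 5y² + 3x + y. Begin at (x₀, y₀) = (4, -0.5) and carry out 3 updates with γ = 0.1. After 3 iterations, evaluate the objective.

∇f = (10x + 3, 10y + 1)
Step 1: at (4, -0.5), ∇f = (43, -4) → (4, -0.5) − 0.1·(43, -4) = (-0.3, -0.1)
Step 2: at (-0.3, -0.1), ∇f = (0, 0) → (-0.3, -0.1) − 0.1·(0, 0) = (-0.3, -0.1)
Step 3: at (-0.3, -0.1), ∇f = (0, 0) → (-0.3, -0.1) − 0.1·(0, 0) = (-0.3, -0.1)
f(-0.3, -0.1) = -0.5

-0.5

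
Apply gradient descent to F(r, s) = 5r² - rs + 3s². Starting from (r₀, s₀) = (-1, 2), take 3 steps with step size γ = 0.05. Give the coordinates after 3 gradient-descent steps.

(-0.02, 0.640875)

∇F = (10r - s, -r + 6s)
(r₁, s₁) = (-1, 2) − 0.05·(-12, 13) = (-0.4, 1.35)
(r₂, s₂) = (-0.4, 1.35) − 0.05·(-5.35, 8.5) = (-0.1325, 0.925)
(r₃, s₃) = (-0.1325, 0.925) − 0.05·(-2.25, 5.6825) = (-0.02, 0.640875)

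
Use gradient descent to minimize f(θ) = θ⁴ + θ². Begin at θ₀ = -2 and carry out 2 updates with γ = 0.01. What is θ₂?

f′(θ) = 4θ³ + 2θ
θ₁ = -2 − 0.01·(-36) = -1.64
θ₂ = -1.64 − 0.01·(-20.923776) = -1.43076224

-1.43076224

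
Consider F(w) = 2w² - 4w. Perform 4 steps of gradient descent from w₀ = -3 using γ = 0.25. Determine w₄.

1

F′(w) = 4w - 4
w₁ = -3 − 0.25·(-16) = 1
w₂ = 1 − 0.25·0 = 1
w₃ = 1 − 0.25·0 = 1
w₄ = 1 − 0.25·0 = 1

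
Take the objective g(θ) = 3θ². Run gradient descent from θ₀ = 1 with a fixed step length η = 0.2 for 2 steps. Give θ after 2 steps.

g′(θ) = 6θ
Step 1: g′(1) = 6; θ₁ = 1 − 0.2·6 = -0.2
Step 2: g′(-0.2) = -1.2; θ₂ = -0.2 − 0.2·(-1.2) = 0.04

0.04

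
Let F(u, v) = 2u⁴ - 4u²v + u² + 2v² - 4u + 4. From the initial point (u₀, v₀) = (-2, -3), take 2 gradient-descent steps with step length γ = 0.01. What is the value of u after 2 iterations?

∇F = (8u³ - 8uv + 2u - 4, -4u² + 4v)
Step 1: at (-2, -3), ∇F = (-120, -28) → (-2, -3) − 0.01·(-120, -28) = (-0.8, -2.72)
Step 2: at (-0.8, -2.72), ∇F = (-27.104, -13.44) → (-0.8, -2.72) − 0.01·(-27.104, -13.44) = (-0.52896, -2.5856)
u = -0.52896

-0.52896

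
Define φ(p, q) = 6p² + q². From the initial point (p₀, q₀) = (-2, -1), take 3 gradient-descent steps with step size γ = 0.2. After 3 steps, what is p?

5.488

∇φ = (12p, 2q)
(p₁, q₁) = (-2, -1) − 0.2·(-24, -2) = (2.8, -0.6)
(p₂, q₂) = (2.8, -0.6) − 0.2·(33.6, -1.2) = (-3.92, -0.36)
(p₃, q₃) = (-3.92, -0.36) − 0.2·(-47.04, -0.72) = (5.488, -0.216)
p = 5.488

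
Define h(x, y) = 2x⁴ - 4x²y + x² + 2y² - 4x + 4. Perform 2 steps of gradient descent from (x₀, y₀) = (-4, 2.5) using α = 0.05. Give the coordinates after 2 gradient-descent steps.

(-2356.9912, 70.408)

∇h = (8x³ - 8xy + 2x - 4, -4x² + 4y)
(x₁, y₁) = (-4, 2.5) − 0.05·(-444, -54) = (18.2, 5.2)
(x₂, y₂) = (18.2, 5.2) − 0.05·(47503.824, -1304.16) = (-2356.9912, 70.408)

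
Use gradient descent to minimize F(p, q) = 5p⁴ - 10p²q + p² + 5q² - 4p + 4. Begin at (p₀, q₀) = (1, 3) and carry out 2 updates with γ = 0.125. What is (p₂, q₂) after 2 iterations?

∇F = (20p³ - 20pq + 2p - 4, -10p² + 10q)
Step 1: at (1, 3), ∇F = (-42, 20) → (1, 3) − 0.125·(-42, 20) = (6.25, 0.5)
Step 2: at (6.25, 0.5), ∇F = (4828.8125, -385.625) → (6.25, 0.5) − 0.125·(4828.8125, -385.625) = (-597.3515625, 48.703125)

(-597.3515625, 48.703125)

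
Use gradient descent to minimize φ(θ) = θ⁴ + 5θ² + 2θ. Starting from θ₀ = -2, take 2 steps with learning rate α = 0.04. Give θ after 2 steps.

φ′(θ) = 4θ³ + 10θ + 2
θ₁ = -2 − 0.04·(-50) = 0
θ₂ = 0 − 0.04·2 = -0.08

-0.08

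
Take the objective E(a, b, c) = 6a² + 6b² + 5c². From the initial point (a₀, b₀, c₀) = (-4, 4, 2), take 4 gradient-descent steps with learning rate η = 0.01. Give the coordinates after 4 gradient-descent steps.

(-2.39878144, 2.39878144, 1.3122)

∇E = (12a, 12b, 10c)
Step 1: at (-4, 4, 2), ∇E = (-48, 48, 20) → (-4, 4, 2) − 0.01·(-48, 48, 20) = (-3.52, 3.52, 1.8)
Step 2: at (-3.52, 3.52, 1.8), ∇E = (-42.24, 42.24, 18) → (-3.52, 3.52, 1.8) − 0.01·(-42.24, 42.24, 18) = (-3.0976, 3.0976, 1.62)
Step 3: at (-3.0976, 3.0976, 1.62), ∇E = (-37.1712, 37.1712, 16.2) → (-3.0976, 3.0976, 1.62) − 0.01·(-37.1712, 37.1712, 16.2) = (-2.725888, 2.725888, 1.458)
Step 4: at (-2.725888, 2.725888, 1.458), ∇E = (-32.710656, 32.710656, 14.58) → (-2.725888, 2.725888, 1.458) − 0.01·(-32.710656, 32.710656, 14.58) = (-2.39878144, 2.39878144, 1.3122)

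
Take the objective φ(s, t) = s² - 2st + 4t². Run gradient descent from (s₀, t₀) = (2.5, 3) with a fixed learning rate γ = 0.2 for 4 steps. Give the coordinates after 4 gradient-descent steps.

(0.676, 0.8112)

∇φ = (2s - 2t, -2s + 8t)
Step 1: at (2.5, 3), ∇φ = (-1, 19) → (2.5, 3) − 0.2·(-1, 19) = (2.7, -0.8)
Step 2: at (2.7, -0.8), ∇φ = (7, -11.8) → (2.7, -0.8) − 0.2·(7, -11.8) = (1.3, 1.56)
Step 3: at (1.3, 1.56), ∇φ = (-0.52, 9.88) → (1.3, 1.56) − 0.2·(-0.52, 9.88) = (1.404, -0.416)
Step 4: at (1.404, -0.416), ∇φ = (3.64, -6.136) → (1.404, -0.416) − 0.2·(3.64, -6.136) = (0.676, 0.8112)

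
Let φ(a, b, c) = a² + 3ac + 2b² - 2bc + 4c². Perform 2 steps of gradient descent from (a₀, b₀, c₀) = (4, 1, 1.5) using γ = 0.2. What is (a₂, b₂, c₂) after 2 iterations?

∇φ = (2a + 3c, 4b - 2c, 3a - 2b + 8c)
Step 1: at (4, 1, 1.5), ∇φ = (12.5, 1, 22) → (4, 1, 1.5) − 0.2·(12.5, 1, 22) = (1.5, 0.8, -2.9)
Step 2: at (1.5, 0.8, -2.9), ∇φ = (-5.7, 9, -20.3) → (1.5, 0.8, -2.9) − 0.2·(-5.7, 9, -20.3) = (2.64, -1, 1.16)

(2.64, -1, 1.16)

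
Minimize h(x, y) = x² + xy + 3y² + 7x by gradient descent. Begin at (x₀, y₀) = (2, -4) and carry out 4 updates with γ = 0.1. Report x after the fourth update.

∇h = (2x + y + 7, x + 6y)
Step 1: at (2, -4), ∇h = (7, -22) → (2, -4) − 0.1·(7, -22) = (1.3, -1.8)
Step 2: at (1.3, -1.8), ∇h = (7.8, -9.5) → (1.3, -1.8) − 0.1·(7.8, -9.5) = (0.52, -0.85)
Step 3: at (0.52, -0.85), ∇h = (7.19, -4.58) → (0.52, -0.85) − 0.1·(7.19, -4.58) = (-0.199, -0.392)
Step 4: at (-0.199, -0.392), ∇h = (6.21, -2.551) → (-0.199, -0.392) − 0.1·(6.21, -2.551) = (-0.82, -0.1369)
x = -0.82

-0.82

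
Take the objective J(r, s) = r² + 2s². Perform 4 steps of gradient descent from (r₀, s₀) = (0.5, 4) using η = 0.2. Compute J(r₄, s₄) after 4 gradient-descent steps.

∇J = (2r, 4s)
(r₁, s₁) = (0.5, 4) − 0.2·(1, 16) = (0.3, 0.8)
(r₂, s₂) = (0.3, 0.8) − 0.2·(0.6, 3.2) = (0.18, 0.16)
(r₃, s₃) = (0.18, 0.16) − 0.2·(0.36, 0.64) = (0.108, 0.032)
(r₄, s₄) = (0.108, 0.032) − 0.2·(0.216, 0.128) = (0.0648, 0.0064)
J(0.0648, 0.0064) = 0.00428096

0.00428096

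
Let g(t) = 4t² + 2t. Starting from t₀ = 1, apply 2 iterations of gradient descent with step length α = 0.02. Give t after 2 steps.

g′(t) = 8t + 2
Step 1: g′(1) = 10; t₁ = 1 − 0.02·10 = 0.8
Step 2: g′(0.8) = 8.4; t₂ = 0.8 − 0.02·8.4 = 0.632

0.632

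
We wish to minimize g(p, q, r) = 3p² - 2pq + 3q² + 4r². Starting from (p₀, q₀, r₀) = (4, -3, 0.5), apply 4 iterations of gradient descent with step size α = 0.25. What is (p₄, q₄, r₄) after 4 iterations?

(3.5, -3.5, 0.5)

∇g = (6p - 2q, -2p + 6q, 8r)
(p₁, q₁, r₁) = (4, -3, 0.5) − 0.25·(30, -26, 4) = (-3.5, 3.5, -0.5)
(p₂, q₂, r₂) = (-3.5, 3.5, -0.5) − 0.25·(-28, 28, -4) = (3.5, -3.5, 0.5)
(p₃, q₃, r₃) = (3.5, -3.5, 0.5) − 0.25·(28, -28, 4) = (-3.5, 3.5, -0.5)
(p₄, q₄, r₄) = (-3.5, 3.5, -0.5) − 0.25·(-28, 28, -4) = (3.5, -3.5, 0.5)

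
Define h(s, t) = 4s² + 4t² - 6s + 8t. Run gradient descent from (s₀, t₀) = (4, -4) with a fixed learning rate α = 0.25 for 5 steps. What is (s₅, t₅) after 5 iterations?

∇h = (8s - 6, 8t + 8)
(s₁, t₁) = (4, -4) − 0.25·(26, -24) = (-2.5, 2)
(s₂, t₂) = (-2.5, 2) − 0.25·(-26, 24) = (4, -4)
(s₃, t₃) = (4, -4) − 0.25·(26, -24) = (-2.5, 2)
(s₄, t₄) = (-2.5, 2) − 0.25·(-26, 24) = (4, -4)
(s₅, t₅) = (4, -4) − 0.25·(26, -24) = (-2.5, 2)

(-2.5, 2)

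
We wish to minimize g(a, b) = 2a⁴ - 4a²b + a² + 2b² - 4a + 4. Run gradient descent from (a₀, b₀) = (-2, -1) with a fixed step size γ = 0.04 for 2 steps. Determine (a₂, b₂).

(0.33734144, 0.201664)

∇g = (8a³ - 8ab + 2a - 4, -4a² + 4b)
Step 1: at (-2, -1), ∇g = (-88, -20) → (-2, -1) − 0.04·(-88, -20) = (1.52, -0.2)
Step 2: at (1.52, -0.2), ∇g = (29.566464, -10.0416) → (1.52, -0.2) − 0.04·(29.566464, -10.0416) = (0.33734144, 0.201664)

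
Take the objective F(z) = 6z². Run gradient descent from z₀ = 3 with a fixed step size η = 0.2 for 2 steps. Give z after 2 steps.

F′(z) = 12z
z₁ = 3 − 0.2·36 = -4.2
z₂ = -4.2 − 0.2·(-50.4) = 5.88

5.88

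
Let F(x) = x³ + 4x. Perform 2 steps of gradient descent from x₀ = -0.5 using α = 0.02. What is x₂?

-0.6962415

F′(x) = 3x² + 4
x₁ = -0.5 − 0.02·4.75 = -0.595
x₂ = -0.595 − 0.02·5.062075 = -0.6962415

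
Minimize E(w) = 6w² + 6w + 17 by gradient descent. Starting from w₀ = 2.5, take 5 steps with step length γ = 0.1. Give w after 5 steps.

-0.50096

E′(w) = 12w + 6
Step 1: E′(2.5) = 36; w₁ = 2.5 − 0.1·36 = -1.1
Step 2: E′(-1.1) = -7.2; w₂ = -1.1 − 0.1·(-7.2) = -0.38
Step 3: E′(-0.38) = 1.44; w₃ = -0.38 − 0.1·1.44 = -0.524
Step 4: E′(-0.524) = -0.288; w₄ = -0.524 − 0.1·(-0.288) = -0.4952
Step 5: E′(-0.4952) = 0.0576; w₅ = -0.4952 − 0.1·0.0576 = -0.50096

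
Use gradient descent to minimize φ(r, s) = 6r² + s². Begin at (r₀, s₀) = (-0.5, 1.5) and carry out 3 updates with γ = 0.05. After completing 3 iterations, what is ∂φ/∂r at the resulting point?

∇φ = (12r, 2s)
(r₁, s₁) = (-0.5, 1.5) − 0.05·(-6, 3) = (-0.2, 1.35)
(r₂, s₂) = (-0.2, 1.35) − 0.05·(-2.4, 2.7) = (-0.08, 1.215)
(r₃, s₃) = (-0.08, 1.215) − 0.05·(-0.96, 2.43) = (-0.032, 1.0935)
∂φ/∂r at (-0.032, 1.0935) = -0.384

-0.384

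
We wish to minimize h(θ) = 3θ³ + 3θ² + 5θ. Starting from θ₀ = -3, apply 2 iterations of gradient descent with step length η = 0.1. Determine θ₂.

h′(θ) = 9θ² + 6θ + 5
Step 1: h′(-3) = 68; θ₁ = -3 − 0.1·68 = -9.8
Step 2: h′(-9.8) = 810.56; θ₂ = -9.8 − 0.1·810.56 = -90.856

-90.856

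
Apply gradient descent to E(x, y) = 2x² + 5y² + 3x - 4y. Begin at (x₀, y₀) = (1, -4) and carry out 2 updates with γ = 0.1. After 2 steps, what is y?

0.4

∇E = (4x + 3, 10y - 4)
Step 1: at (1, -4), ∇E = (7, -44) → (1, -4) − 0.1·(7, -44) = (0.3, 0.4)
Step 2: at (0.3, 0.4), ∇E = (4.2, 0) → (0.3, 0.4) − 0.1·(4.2, 0) = (-0.12, 0.4)
y = 0.4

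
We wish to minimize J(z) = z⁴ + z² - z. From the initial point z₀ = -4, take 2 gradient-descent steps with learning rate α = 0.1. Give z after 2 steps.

-4538.15

J′(z) = 4z³ + 2z - 1
Step 1: J′(-4) = -265; z₁ = -4 − 0.1·(-265) = 22.5
Step 2: J′(22.5) = 45606.5; z₂ = 22.5 − 0.1·45606.5 = -4538.15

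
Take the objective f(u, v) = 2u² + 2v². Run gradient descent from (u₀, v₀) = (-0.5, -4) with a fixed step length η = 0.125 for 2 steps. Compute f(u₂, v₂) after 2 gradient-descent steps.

2.03125

∇f = (4u, 4v)
Step 1: at (-0.5, -4), ∇f = (-2, -16) → (-0.5, -4) − 0.125·(-2, -16) = (-0.25, -2)
Step 2: at (-0.25, -2), ∇f = (-1, -8) → (-0.25, -2) − 0.125·(-1, -8) = (-0.125, -1)
f(-0.125, -1) = 2.03125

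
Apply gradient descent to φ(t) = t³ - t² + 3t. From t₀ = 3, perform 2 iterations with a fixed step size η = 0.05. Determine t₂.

φ′(t) = 3t² - 2t + 3
t₁ = 3 − 0.05·24 = 1.8
t₂ = 1.8 − 0.05·9.12 = 1.344

1.344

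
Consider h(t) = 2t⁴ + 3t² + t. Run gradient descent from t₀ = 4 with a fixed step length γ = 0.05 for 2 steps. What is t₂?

4756.15465

h′(t) = 8t³ + 6t + 1
Step 1: h′(4) = 537; t₁ = 4 − 0.05·537 = -22.85
Step 2: h′(-22.85) = -95580.093; t₂ = -22.85 − 0.05·(-95580.093) = 4756.15465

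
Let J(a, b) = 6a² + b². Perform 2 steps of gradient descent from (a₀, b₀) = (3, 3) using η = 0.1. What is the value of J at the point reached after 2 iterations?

∇J = (12a, 2b)
Step 1: at (3, 3), ∇J = (36, 6) → (3, 3) − 0.1·(36, 6) = (-0.6, 2.4)
Step 2: at (-0.6, 2.4), ∇J = (-7.2, 4.8) → (-0.6, 2.4) − 0.1·(-7.2, 4.8) = (0.12, 1.92)
J(0.12, 1.92) = 3.7728

3.7728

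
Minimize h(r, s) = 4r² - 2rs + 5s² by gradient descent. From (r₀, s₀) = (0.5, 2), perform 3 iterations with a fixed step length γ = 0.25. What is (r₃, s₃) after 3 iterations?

∇h = (8r - 2s, -2r + 10s)
(r₁, s₁) = (0.5, 2) − 0.25·(0, 19) = (0.5, -2.75)
(r₂, s₂) = (0.5, -2.75) − 0.25·(9.5, -28.5) = (-1.875, 4.375)
(r₃, s₃) = (-1.875, 4.375) − 0.25·(-23.75, 47.5) = (4.0625, -7.5)

(4.0625, -7.5)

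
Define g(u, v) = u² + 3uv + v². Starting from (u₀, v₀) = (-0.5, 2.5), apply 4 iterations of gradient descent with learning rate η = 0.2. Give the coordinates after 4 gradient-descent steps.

∇g = (2u + 3v, 3u + 2v)
Step 1: at (-0.5, 2.5), ∇g = (6.5, 3.5) → (-0.5, 2.5) − 0.2·(6.5, 3.5) = (-1.8, 1.8)
Step 2: at (-1.8, 1.8), ∇g = (1.8, -1.8) → (-1.8, 1.8) − 0.2·(1.8, -1.8) = (-2.16, 2.16)
Step 3: at (-2.16, 2.16), ∇g = (2.16, -2.16) → (-2.16, 2.16) − 0.2·(2.16, -2.16) = (-2.592, 2.592)
Step 4: at (-2.592, 2.592), ∇g = (2.592, -2.592) → (-2.592, 2.592) − 0.2·(2.592, -2.592) = (-3.1104, 3.1104)

(-3.1104, 3.1104)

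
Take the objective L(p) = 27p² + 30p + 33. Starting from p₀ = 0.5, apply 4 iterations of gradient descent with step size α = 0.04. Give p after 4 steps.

1.35567488

L′(p) = 54p + 30
Step 1: L′(0.5) = 57; p₁ = 0.5 − 0.04·57 = -1.78
Step 2: L′(-1.78) = -66.12; p₂ = -1.78 − 0.04·(-66.12) = 0.8648
Step 3: L′(0.8648) = 76.6992; p₃ = 0.8648 − 0.04·76.6992 = -2.203168
Step 4: L′(-2.203168) = -88.971072; p₄ = -2.203168 − 0.04·(-88.971072) = 1.35567488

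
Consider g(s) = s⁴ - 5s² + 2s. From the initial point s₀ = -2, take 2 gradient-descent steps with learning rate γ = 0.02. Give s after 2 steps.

-1.73344

g′(s) = 4s³ - 10s + 2
s₁ = -2 − 0.02·(-10) = -1.8
s₂ = -1.8 − 0.02·(-3.328) = -1.73344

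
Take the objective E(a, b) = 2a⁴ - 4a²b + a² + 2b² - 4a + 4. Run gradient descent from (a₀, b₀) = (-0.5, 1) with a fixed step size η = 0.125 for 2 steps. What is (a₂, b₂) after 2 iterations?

(0.171875, 0.34375)

∇E = (8a³ - 8ab + 2a - 4, -4a² + 4b)
Step 1: at (-0.5, 1), ∇E = (-2, 3) → (-0.5, 1) − 0.125·(-2, 3) = (-0.25, 0.625)
Step 2: at (-0.25, 0.625), ∇E = (-3.375, 2.25) → (-0.25, 0.625) − 0.125·(-3.375, 2.25) = (0.171875, 0.34375)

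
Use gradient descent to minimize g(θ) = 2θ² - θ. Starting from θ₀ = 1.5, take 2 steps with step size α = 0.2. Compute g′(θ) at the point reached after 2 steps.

g′(θ) = 4θ - 1
Step 1: g′(1.5) = 5; θ₁ = 1.5 − 0.2·5 = 0.5
Step 2: g′(0.5) = 1; θ₂ = 0.5 − 0.2·1 = 0.3
g′(θ) at (0.3) = 0.2

0.2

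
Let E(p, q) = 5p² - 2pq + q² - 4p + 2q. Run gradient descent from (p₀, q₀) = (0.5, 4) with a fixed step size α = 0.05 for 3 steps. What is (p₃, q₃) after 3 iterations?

∇E = (10p - 2q - 4, -2p + 2q + 2)
(p₁, q₁) = (0.5, 4) − 0.05·(-7, 9) = (0.85, 3.55)
(p₂, q₂) = (0.85, 3.55) − 0.05·(-2.6, 7.4) = (0.98, 3.18)
(p₃, q₃) = (0.98, 3.18) − 0.05·(-0.56, 6.4) = (1.008, 2.86)

(1.008, 2.86)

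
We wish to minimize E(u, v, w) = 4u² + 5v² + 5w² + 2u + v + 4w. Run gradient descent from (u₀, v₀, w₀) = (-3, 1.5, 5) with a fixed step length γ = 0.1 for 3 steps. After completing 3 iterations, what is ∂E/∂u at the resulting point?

∇E = (8u + 2, 10v + 1, 10w + 4)
Step 1: at (-3, 1.5, 5), ∇E = (-22, 16, 54) → (-3, 1.5, 5) − 0.1·(-22, 16, 54) = (-0.8, -0.1, -0.4)
Step 2: at (-0.8, -0.1, -0.4), ∇E = (-4.4, 0, 0) → (-0.8, -0.1, -0.4) − 0.1·(-4.4, 0, 0) = (-0.36, -0.1, -0.4)
Step 3: at (-0.36, -0.1, -0.4), ∇E = (-0.88, 0, 0) → (-0.36, -0.1, -0.4) − 0.1·(-0.88, 0, 0) = (-0.272, -0.1, -0.4)
∂E/∂u at (-0.272, -0.1, -0.4) = -0.176

-0.176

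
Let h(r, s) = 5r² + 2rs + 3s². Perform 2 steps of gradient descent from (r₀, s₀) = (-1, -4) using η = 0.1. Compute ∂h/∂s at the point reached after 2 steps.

-3.76

∇h = (10r + 2s, 2r + 6s)
(r₁, s₁) = (-1, -4) − 0.1·(-18, -26) = (0.8, -1.4)
(r₂, s₂) = (0.8, -1.4) − 0.1·(5.2, -6.8) = (0.28, -0.72)
∂h/∂s at (0.28, -0.72) = -3.76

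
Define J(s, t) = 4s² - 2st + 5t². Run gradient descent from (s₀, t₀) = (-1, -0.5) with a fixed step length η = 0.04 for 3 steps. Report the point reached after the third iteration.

(-0.376448, -0.21296)

∇J = (8s - 2t, -2s + 10t)
Step 1: at (-1, -0.5), ∇J = (-7, -3) → (-1, -0.5) − 0.04·(-7, -3) = (-0.72, -0.38)
Step 2: at (-0.72, -0.38), ∇J = (-5, -2.36) → (-0.72, -0.38) − 0.04·(-5, -2.36) = (-0.52, -0.2856)
Step 3: at (-0.52, -0.2856), ∇J = (-3.5888, -1.816) → (-0.52, -0.2856) − 0.04·(-3.5888, -1.816) = (-0.376448, -0.21296)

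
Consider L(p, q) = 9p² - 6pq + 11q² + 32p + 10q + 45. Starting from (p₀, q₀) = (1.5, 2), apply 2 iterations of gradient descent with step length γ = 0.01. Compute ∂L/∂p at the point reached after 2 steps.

∇L = (18p - 6q + 32, -6p + 22q + 10)
(p₁, q₁) = (1.5, 2) − 0.01·(47, 45) = (1.03, 1.55)
(p₂, q₂) = (1.03, 1.55) − 0.01·(41.24, 37.92) = (0.6176, 1.1708)
∂L/∂p at (0.6176, 1.1708) = 36.092

36.092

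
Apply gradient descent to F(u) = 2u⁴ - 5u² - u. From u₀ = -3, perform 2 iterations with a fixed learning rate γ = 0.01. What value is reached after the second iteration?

-1.11756824

F′(u) = 8u³ - 10u - 1
u₁ = -3 − 0.01·(-187) = -1.13
u₂ = -1.13 − 0.01·(-1.243176) = -1.11756824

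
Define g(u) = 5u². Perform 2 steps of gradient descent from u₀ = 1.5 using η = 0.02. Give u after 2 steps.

0.96

g′(u) = 10u
u₁ = 1.5 − 0.02·15 = 1.2
u₂ = 1.2 − 0.02·12 = 0.96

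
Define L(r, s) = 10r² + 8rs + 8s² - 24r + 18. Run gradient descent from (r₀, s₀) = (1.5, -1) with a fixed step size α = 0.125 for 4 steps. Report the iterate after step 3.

∇L = (20r + 8s - 24, 8r + 16s)
(r₁, s₁) = (1.5, -1) − 0.125·(-2, -4) = (1.75, -0.5)
(r₂, s₂) = (1.75, -0.5) − 0.125·(7, 6) = (0.875, -1.25)
(r₃, s₃) = (0.875, -1.25) − 0.125·(-16.5, -13) = (2.9375, 0.375)

(2.9375, 0.375)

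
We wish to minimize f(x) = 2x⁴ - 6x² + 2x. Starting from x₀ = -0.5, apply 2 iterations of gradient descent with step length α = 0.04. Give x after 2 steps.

-1.08254336

f′(x) = 8x³ - 12x + 2
Step 1: f′(-0.5) = 7; x₁ = -0.5 − 0.04·7 = -0.78
Step 2: f′(-0.78) = 7.563584; x₂ = -0.78 − 0.04·7.563584 = -1.08254336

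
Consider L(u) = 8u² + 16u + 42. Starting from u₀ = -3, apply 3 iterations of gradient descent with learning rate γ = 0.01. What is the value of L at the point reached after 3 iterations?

45.241537011712

L′(u) = 16u + 16
Step 1: L′(-3) = -32; u₁ = -3 − 0.01·(-32) = -2.68
Step 2: L′(-2.68) = -26.88; u₂ = -2.68 − 0.01·(-26.88) = -2.4112
Step 3: L′(-2.4112) = -22.5792; u₃ = -2.4112 − 0.01·(-22.5792) = -2.185408
L(-2.185408) = 45.241537011712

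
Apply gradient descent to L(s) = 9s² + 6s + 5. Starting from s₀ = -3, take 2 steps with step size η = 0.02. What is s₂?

-1.4256

L′(s) = 18s + 6
s₁ = -3 − 0.02·(-48) = -2.04
s₂ = -2.04 − 0.02·(-30.72) = -1.4256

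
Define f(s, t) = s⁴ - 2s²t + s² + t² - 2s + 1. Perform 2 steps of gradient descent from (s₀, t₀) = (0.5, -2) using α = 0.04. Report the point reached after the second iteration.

(0.29890304, -1.664032)

∇f = (4s³ - 4st + 2s - 2, -2s² + 2t)
(s₁, t₁) = (0.5, -2) − 0.04·(3.5, -4.5) = (0.36, -1.82)
(s₂, t₂) = (0.36, -1.82) − 0.04·(1.527424, -3.8992) = (0.29890304, -1.664032)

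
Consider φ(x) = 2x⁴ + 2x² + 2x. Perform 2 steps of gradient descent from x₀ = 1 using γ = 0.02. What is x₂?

0.56268032

φ′(x) = 8x³ + 4x + 2
Step 1: φ′(1) = 14; x₁ = 1 − 0.02·14 = 0.72
Step 2: φ′(0.72) = 7.865984; x₂ = 0.72 − 0.02·7.865984 = 0.56268032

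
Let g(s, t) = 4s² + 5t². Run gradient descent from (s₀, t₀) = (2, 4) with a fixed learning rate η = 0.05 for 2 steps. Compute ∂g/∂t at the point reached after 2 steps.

∇g = (8s, 10t)
Step 1: at (2, 4), ∇g = (16, 40) → (2, 4) − 0.05·(16, 40) = (1.2, 2)
Step 2: at (1.2, 2), ∇g = (9.6, 20) → (1.2, 2) − 0.05·(9.6, 20) = (0.72, 1)
∂g/∂t at (0.72, 1) = 10

10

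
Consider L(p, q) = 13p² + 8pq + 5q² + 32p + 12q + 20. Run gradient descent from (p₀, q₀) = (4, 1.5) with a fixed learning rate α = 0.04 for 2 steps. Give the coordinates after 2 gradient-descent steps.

∇L = (26p + 8q + 32, 8p + 10q + 12)
Step 1: at (4, 1.5), ∇L = (148, 59) → (4, 1.5) − 0.04·(148, 59) = (-1.92, -0.86)
Step 2: at (-1.92, -0.86), ∇L = (-24.8, -11.96) → (-1.92, -0.86) − 0.04·(-24.8, -11.96) = (-0.928, -0.3816)

(-0.928, -0.3816)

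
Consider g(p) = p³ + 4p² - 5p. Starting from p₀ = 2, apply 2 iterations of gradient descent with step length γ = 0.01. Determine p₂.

g′(p) = 3p² + 8p - 5
p₁ = 2 − 0.01·23 = 1.77
p₂ = 1.77 − 0.01·18.5587 = 1.584413

1.584413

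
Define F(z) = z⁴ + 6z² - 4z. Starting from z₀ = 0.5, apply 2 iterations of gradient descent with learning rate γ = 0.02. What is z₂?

F′(z) = 4z³ + 12z - 4
z₁ = 0.5 − 0.02·2.5 = 0.45
z₂ = 0.45 − 0.02·1.7645 = 0.41471

0.41471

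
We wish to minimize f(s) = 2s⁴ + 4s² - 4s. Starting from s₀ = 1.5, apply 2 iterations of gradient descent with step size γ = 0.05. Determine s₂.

f′(s) = 8s³ + 8s - 4
s₁ = 1.5 − 0.05·35 = -0.25
s₂ = -0.25 − 0.05·(-6.125) = 0.05625

0.05625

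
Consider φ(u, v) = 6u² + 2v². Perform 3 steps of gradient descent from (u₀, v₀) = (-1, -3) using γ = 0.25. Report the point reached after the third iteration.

∇φ = (12u, 4v)
(u₁, v₁) = (-1, -3) − 0.25·(-12, -12) = (2, 0)
(u₂, v₂) = (2, 0) − 0.25·(24, 0) = (-4, 0)
(u₃, v₃) = (-4, 0) − 0.25·(-48, 0) = (8, 0)

(8, 0)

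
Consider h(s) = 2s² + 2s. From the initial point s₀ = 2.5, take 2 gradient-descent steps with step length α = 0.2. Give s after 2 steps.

h′(s) = 4s + 2
Step 1: h′(2.5) = 12; s₁ = 2.5 − 0.2·12 = 0.1
Step 2: h′(0.1) = 2.4; s₂ = 0.1 − 0.2·2.4 = -0.38

-0.38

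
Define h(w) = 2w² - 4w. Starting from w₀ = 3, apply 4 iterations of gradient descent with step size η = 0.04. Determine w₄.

1.99574272

h′(w) = 4w - 4
Step 1: h′(3) = 8; w₁ = 3 − 0.04·8 = 2.68
Step 2: h′(2.68) = 6.72; w₂ = 2.68 − 0.04·6.72 = 2.4112
Step 3: h′(2.4112) = 5.6448; w₃ = 2.4112 − 0.04·5.6448 = 2.185408
Step 4: h′(2.185408) = 4.741632; w₄ = 2.185408 − 0.04·4.741632 = 1.99574272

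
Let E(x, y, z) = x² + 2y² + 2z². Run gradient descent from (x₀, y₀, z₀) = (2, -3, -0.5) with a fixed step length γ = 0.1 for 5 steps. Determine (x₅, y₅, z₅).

(0.65536, -0.23328, -0.03888)

∇E = (2x, 4y, 4z)
Step 1: at (2, -3, -0.5), ∇E = (4, -12, -2) → (2, -3, -0.5) − 0.1·(4, -12, -2) = (1.6, -1.8, -0.3)
Step 2: at (1.6, -1.8, -0.3), ∇E = (3.2, -7.2, -1.2) → (1.6, -1.8, -0.3) − 0.1·(3.2, -7.2, -1.2) = (1.28, -1.08, -0.18)
Step 3: at (1.28, -1.08, -0.18), ∇E = (2.56, -4.32, -0.72) → (1.28, -1.08, -0.18) − 0.1·(2.56, -4.32, -0.72) = (1.024, -0.648, -0.108)
Step 4: at (1.024, -0.648, -0.108), ∇E = (2.048, -2.592, -0.432) → (1.024, -0.648, -0.108) − 0.1·(2.048, -2.592, -0.432) = (0.8192, -0.3888, -0.0648)
Step 5: at (0.8192, -0.3888, -0.0648), ∇E = (1.6384, -1.5552, -0.2592) → (0.8192, -0.3888, -0.0648) − 0.1·(1.6384, -1.5552, -0.2592) = (0.65536, -0.23328, -0.03888)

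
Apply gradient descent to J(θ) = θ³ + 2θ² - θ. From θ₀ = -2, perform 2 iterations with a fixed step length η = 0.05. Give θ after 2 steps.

J′(θ) = 3θ² + 4θ - 1
Step 1: J′(-2) = 3; θ₁ = -2 − 0.05·3 = -2.15
Step 2: J′(-2.15) = 4.2675; θ₂ = -2.15 − 0.05·4.2675 = -2.363375

-2.363375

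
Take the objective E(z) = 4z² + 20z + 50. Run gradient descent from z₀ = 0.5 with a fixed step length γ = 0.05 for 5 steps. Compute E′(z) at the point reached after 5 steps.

1.86624

E′(z) = 8z + 20
z₁ = 0.5 − 0.05·24 = -0.7
z₂ = -0.7 − 0.05·14.4 = -1.42
z₃ = -1.42 − 0.05·8.64 = -1.852
z₄ = -1.852 − 0.05·5.184 = -2.1112
z₅ = -2.1112 − 0.05·3.1104 = -2.26672
E′(z) at (-2.26672) = 1.86624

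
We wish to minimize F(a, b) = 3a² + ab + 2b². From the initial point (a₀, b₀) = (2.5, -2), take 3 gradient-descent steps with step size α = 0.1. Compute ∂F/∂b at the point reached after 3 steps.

-2.277

∇F = (6a + b, a + 4b)
(a₁, b₁) = (2.5, -2) − 0.1·(13, -5.5) = (1.2, -1.45)
(a₂, b₂) = (1.2, -1.45) − 0.1·(5.75, -4.6) = (0.625, -0.99)
(a₃, b₃) = (0.625, -0.99) − 0.1·(2.76, -3.335) = (0.349, -0.6565)
∂F/∂b at (0.349, -0.6565) = -2.277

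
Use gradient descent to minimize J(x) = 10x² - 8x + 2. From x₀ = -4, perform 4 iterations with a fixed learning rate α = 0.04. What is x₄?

J′(x) = 20x - 8
Step 1: J′(-4) = -88; x₁ = -4 − 0.04·(-88) = -0.48
Step 2: J′(-0.48) = -17.6; x₂ = -0.48 − 0.04·(-17.6) = 0.224
Step 3: J′(0.224) = -3.52; x₃ = 0.224 − 0.04·(-3.52) = 0.3648
Step 4: J′(0.3648) = -0.704; x₄ = 0.3648 − 0.04·(-0.704) = 0.39296

0.39296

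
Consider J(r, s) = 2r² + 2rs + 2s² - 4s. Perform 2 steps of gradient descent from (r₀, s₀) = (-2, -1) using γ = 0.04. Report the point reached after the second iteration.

(-1.3024, -0.1488)

∇J = (4r + 2s, 2r + 4s - 4)
(r₁, s₁) = (-2, -1) − 0.04·(-10, -12) = (-1.6, -0.52)
(r₂, s₂) = (-1.6, -0.52) − 0.04·(-7.44, -9.28) = (-1.3024, -0.1488)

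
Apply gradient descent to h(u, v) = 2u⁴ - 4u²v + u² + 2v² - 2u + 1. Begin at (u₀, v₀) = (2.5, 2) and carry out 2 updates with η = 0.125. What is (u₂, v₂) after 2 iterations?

∇h = (8u³ - 8uv + 2u - 2, -4u² + 4v)
(u₁, v₁) = (2.5, 2) − 0.125·(88, -17) = (-8.5, 4.125)
(u₂, v₂) = (-8.5, 4.125) − 0.125·(-4651.5, -272.5) = (572.9375, 38.1875)

(572.9375, 38.1875)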